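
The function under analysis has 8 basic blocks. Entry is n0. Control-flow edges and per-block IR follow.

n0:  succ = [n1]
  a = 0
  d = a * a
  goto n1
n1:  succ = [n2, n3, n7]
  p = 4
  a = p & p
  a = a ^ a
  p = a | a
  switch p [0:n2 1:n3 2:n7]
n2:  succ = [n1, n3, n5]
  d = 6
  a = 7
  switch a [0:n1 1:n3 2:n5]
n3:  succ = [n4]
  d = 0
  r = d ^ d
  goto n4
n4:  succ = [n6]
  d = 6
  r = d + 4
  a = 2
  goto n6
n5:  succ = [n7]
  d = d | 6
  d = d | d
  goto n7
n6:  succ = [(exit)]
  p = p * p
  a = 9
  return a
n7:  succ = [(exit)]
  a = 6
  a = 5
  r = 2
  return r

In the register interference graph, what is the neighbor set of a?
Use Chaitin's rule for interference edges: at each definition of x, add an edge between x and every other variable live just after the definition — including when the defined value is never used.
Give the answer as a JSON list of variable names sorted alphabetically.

Per-block:
  n0 def {a,d} use ∅
  n1 def {a,p} use ∅
  n2 def {a,d} use ∅
  n3 def {d,r} use ∅
  n4 def {a,d,r} use ∅
  n5 def {d} use {d}
  n6 def {a,p} use {p}
  n7 def {a,r} use ∅

Liveness:
  n0: in=∅ out=∅
  n1: in=∅ out={p}
  n2: in={p} out={d,p}
  n3: in={p} out={p}
  n4: in={p} out={p}
  n5: in={d} out=∅
  n6: in={p} out=∅
  n7: in=∅ out=∅

Interference:
  a↔{d,p}
  d↔{a,p}
  p↔{a,d,r}
  r↔{p}

N(a) = ["d", "p"]

Answer: ["d", "p"]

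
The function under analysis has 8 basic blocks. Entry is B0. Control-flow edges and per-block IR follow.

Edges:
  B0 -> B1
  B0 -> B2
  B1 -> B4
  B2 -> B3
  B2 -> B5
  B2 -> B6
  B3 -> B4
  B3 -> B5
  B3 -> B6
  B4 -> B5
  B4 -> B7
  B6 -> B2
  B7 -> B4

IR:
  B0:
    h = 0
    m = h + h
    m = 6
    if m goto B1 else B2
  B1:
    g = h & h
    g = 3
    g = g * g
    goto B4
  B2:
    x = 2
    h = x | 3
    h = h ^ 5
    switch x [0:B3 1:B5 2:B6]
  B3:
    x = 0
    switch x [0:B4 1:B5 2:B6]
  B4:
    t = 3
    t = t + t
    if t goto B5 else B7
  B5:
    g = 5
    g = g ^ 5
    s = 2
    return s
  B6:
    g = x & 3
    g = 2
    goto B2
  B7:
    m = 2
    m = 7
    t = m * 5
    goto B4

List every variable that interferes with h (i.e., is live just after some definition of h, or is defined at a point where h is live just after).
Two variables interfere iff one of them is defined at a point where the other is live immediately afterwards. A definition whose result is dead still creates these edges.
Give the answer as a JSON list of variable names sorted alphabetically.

Block summaries:
  B0 def {h,m} use ∅
  B1 def {g} use {h}
  B2 def {h,x} use ∅
  B3 def {x} use ∅
  B4 def {t} use ∅
  B5 def {g,s} use ∅
  B6 def {g} use {x}
  B7 def {m,t} use ∅

Live sets:
  live B0: ∅→{h}
  live B1: {h}→∅
  live B2: ∅→{x}
  live B3: ∅→{x}
  live B4: ∅→∅
  live B5: ∅→∅
  live B6: {x}→∅
  live B7: ∅→∅

Interfere edges:
  g↔∅
  h↔{m,x}
  m↔{h}
  s↔∅
  t↔∅
  x↔{h}

N(h) = ["m", "x"]

Answer: ["m", "x"]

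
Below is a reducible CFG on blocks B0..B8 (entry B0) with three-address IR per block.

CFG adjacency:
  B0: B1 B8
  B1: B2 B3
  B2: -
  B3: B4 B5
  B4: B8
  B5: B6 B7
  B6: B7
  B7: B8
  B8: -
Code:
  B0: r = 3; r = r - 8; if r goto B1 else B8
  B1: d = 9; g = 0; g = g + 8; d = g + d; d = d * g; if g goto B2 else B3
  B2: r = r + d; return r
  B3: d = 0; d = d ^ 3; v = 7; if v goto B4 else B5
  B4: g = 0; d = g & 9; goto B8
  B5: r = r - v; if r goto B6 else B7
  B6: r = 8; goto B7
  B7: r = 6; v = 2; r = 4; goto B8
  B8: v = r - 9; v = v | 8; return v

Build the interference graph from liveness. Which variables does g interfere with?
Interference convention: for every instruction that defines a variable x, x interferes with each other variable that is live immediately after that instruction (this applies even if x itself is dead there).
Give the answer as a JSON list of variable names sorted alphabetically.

Answer: ["d", "r"]

Analysis:
Per-block:
  B0: def={r} ue=∅
  B1: def={d,g} ue=∅
  B2: def={r} ue={d,r}
  B3: def={d,v} ue=∅
  B4: def={d,g} ue=∅
  B5: def={r} ue={r,v}
  B6: def={r} ue=∅
  B7: def={r,v} ue=∅
  B8: def={v} ue={r}

Live sets:
  B0 li=∅ lo={r}
  B1 li={r} lo={d,r}
  B2 li={d,r} lo=∅
  B3 li={r} lo={r,v}
  B4 li={r} lo={r}
  B5 li={r,v} lo=∅
  B6 li=∅ lo=∅
  B7 li=∅ lo={r}
  B8 li={r} lo=∅

Interference:
  d: {g,r}
  g: {d,r}
  r: {d,g,v}
  v: {r}

N(g) = ["d", "r"]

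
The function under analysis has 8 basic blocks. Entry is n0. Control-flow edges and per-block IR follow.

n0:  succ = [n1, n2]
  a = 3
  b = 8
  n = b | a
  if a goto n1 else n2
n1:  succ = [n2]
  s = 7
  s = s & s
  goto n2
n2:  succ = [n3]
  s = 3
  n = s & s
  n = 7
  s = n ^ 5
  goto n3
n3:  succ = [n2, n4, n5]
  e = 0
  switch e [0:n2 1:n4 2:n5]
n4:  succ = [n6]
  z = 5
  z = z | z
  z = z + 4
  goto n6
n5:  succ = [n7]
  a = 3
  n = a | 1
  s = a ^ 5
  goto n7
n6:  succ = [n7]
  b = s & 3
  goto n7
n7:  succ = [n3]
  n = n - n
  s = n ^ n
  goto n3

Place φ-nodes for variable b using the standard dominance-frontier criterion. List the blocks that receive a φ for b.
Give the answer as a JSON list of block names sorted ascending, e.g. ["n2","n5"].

Answer: ["n2", "n3", "n7"]

Analysis:
idom tree: n1←n0 n2←n0 n3←n2 n4←n3 n5←n3 n6←n4 n7←n3
Join-block Dom:
  n2: preds {n0,n1,n3}: {n0} ∩ {n0,n1} ∩ {n0,n2,n3} = {n0}; idom=n0
  n3: preds {n2,n7}: {n0,n2} ∩ {n0,n2,n3,n7} = {n0,n2}; idom=n2
  n7: preds {n5,n6}: {n0,n2,n3,n5} ∩ {n0,n2,n3,n4,n6} = {n0,n2,n3}; idom=n3

DF derivation:
  n2←n0: walk · to n0
  n2←n1: walk n1 to n0
  n2←n3: walk n3→n2 to n0
  n3←n2: walk · to n2
  n3←n7: walk n7→n3 to n2
  n7←n5: walk n5 to n3
  n7←n6: walk n6→n4 to n3
  DF(n0)=∅
  DF(n1)={n2}
  DF(n2)={n2}
  DF(n3)={n2,n3}
  DF(n4)={n7}
  DF(n5)={n7}
  DF(n6)={n7}
  DF(n7)={n3}

φ for b: defs {n0,n6}
  DF⁺ = {n2,n3,n7}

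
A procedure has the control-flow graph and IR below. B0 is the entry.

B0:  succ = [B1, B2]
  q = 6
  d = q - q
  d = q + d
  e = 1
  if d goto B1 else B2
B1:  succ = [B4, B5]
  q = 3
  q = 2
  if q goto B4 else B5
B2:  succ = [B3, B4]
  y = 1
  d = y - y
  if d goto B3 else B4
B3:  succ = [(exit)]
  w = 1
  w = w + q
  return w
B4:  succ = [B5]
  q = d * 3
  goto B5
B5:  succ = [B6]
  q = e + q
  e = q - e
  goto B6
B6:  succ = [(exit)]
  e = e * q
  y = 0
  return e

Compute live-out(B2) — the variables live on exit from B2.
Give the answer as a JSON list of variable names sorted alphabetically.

Answer: ["d", "e", "q"]

Analysis:
def/use:
  B0: def={d,e,q} ue=∅
  B1: def={q} ue=∅
  B2: def={d,y} ue=∅
  B3: def={w} ue={q}
  B4: def={q} ue={d}
  B5: def={e,q} ue={e,q}
  B6: def={e,y} ue={e,q}

Live sets:
  live B0: ∅→{d,e,q}
  live B1: {d,e}→{d,e,q}
  live B2: {e,q}→{d,e,q}
  live B3: {q}→∅
  live B4: {d,e}→{e,q}
  live B5: {e,q}→{e,q}
  live B6: {e,q}→∅

live-out(B2) = ["d", "e", "q"]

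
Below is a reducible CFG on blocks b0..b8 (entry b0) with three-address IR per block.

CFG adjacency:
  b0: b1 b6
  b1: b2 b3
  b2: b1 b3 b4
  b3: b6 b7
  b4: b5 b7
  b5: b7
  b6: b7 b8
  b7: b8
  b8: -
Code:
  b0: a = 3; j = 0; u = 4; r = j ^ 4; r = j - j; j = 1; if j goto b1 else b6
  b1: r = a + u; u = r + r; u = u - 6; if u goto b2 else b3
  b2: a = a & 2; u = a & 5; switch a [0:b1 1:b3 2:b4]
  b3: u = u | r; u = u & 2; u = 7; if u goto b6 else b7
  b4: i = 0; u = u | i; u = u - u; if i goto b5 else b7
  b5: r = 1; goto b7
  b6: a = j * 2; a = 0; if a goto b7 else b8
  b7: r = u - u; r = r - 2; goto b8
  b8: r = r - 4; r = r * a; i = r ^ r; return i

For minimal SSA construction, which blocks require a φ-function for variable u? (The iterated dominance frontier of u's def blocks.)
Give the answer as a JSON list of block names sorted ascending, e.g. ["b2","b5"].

Answer: ["b1", "b3", "b6", "b7", "b8"]

Analysis:
idom tree: b1←b0 b2←b1 b3←b1 b4←b2 b5←b4 b6←b0 b7←b0 b8←b0
Join-block Dom:
  b1: preds {b0,b2}: {b0} ∩ {b0,b1,b2} = {b0}; idom=b0
  b3: preds {b1,b2}: {b0,b1} ∩ {b0,b1,b2} = {b0,b1}; idom=b1
  b6: preds {b0,b3}: {b0} ∩ {b0,b1,b3} = {b0}; idom=b0
  b7: preds {b3,b4,b5,b6}: {b0,b1,b3} ∩ {b0,b1,b2,b4} ∩ {b0,b1,b2,b4,b5} ∩ {b0,b6} = {b0}; idom=b0
  b8: preds {b6,b7}: {b0,b6} ∩ {b0,b7} = {b0}; idom=b0

DF derivation:
  b1←b0: walk · to b0
  b1←b2: walk b2→b1 to b0
  b3←b1: walk · to b1
  b3←b2: walk b2 to b1
  b6←b0: walk · to b0
  b6←b3: walk b3→b1 to b0
  b7←b3: walk b3→b1 to b0
  b7←b4: walk b4→b2→b1 to b0
  b7←b5: walk b5→b4→b2→b1 to b0
  b7←b6: walk b6 to b0
  b8←b6: walk b6 to b0
  b8←b7: walk b7 to b0
  b0 → ∅
  b1 → {b1,b6,b7}
  b2 → {b1,b3,b7}
  b3 → {b6,b7}
  b4 → {b7}
  b5 → {b7}
  b6 → {b7,b8}
  b7 → {b8}
  b8 → ∅

φ for u: defs {b0,b1,b2,b3,b4}
  DF⁺ = {b1,b3,b6,b7,b8}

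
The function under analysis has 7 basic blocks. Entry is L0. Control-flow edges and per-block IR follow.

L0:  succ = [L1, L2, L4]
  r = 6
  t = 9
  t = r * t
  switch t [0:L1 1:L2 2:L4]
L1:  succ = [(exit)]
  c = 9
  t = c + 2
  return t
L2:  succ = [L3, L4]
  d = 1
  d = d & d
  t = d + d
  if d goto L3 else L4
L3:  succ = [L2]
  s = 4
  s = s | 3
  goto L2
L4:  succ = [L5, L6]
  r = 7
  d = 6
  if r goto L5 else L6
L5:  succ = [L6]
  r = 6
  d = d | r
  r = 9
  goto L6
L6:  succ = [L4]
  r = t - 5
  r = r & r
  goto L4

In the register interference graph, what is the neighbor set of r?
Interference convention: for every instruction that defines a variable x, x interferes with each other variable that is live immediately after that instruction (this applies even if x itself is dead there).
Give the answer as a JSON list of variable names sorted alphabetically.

Block summaries:
  L0: {r,t} / ∅
  L1: {c,t} / ∅
  L2: {d,t} / ∅
  L3: {s} / ∅
  L4: {d,r} / ∅
  L5: {d,r} / {d}
  L6: {r} / {t}

Backward fixpoint:
  live L0: ∅→{t}
  live L1: ∅→∅
  live L2: ∅→{t}
  live L3: ∅→∅
  live L4: {t}→{d,t}
  live L5: {d,t}→{t}
  live L6: {t}→{t}

Interference:
  c — ∅
  d — {r,t}
  r — {d,t}
  s — ∅
  t — {d,r}

N(r) = ["d", "t"]

Answer: ["d", "t"]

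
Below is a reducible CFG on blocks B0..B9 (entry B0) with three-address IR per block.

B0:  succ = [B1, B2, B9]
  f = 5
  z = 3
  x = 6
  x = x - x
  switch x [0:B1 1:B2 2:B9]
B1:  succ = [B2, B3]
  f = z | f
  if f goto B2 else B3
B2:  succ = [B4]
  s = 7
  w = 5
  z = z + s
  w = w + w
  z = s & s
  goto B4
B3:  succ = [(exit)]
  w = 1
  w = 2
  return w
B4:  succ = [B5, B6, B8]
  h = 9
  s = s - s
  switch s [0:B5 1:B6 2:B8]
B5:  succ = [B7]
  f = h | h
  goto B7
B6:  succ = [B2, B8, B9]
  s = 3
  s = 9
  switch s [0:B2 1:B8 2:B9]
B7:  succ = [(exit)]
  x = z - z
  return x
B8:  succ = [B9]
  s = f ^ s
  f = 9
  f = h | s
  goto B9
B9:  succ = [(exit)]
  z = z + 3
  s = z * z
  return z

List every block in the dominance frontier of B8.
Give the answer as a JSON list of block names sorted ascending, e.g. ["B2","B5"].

Answer: ["B9"]

Working:
idom tree: B1←B0 B2←B0 B3←B1 B4←B2 B5←B4 B6←B4 B7←B5 B8←B4 B9←B0
Join-block Dom:
  B2: preds {B0,B1,B6}: {B0} ∩ {B0,B1} ∩ {B0,B2,B4,B6} = {B0}; idom=B0
  B8: preds {B4,B6}: {B0,B2,B4} ∩ {B0,B2,B4,B6} = {B0,B2,B4}; idom=B4
  B9: preds {B0,B6,B8}: {B0} ∩ {B0,B2,B4,B6} ∩ {B0,B2,B4,B8} = {B0}; idom=B0

DF derivation:
  join B2 pred B0: · stop@B0
  join B2 pred B1: B1 stop@B0
  join B2 pred B6: B6→B4→B2 stop@B0
  join B8 pred B4: · stop@B4
  join B8 pred B6: B6 stop@B4
  join B9 pred B0: · stop@B0
  join B9 pred B6: B6→B4→B2 stop@B0
  join B9 pred B8: B8→B4→B2 stop@B0
  B0: DF=∅
  B1: DF={B2}
  B2: DF={B2,B9}
  B3: DF=∅
  B4: DF={B2,B9}
  B5: DF=∅
  B6: DF={B2,B8,B9}
  B7: DF=∅
  B8: DF={B9}
  B9: DF=∅

DF(B8) = ["B9"]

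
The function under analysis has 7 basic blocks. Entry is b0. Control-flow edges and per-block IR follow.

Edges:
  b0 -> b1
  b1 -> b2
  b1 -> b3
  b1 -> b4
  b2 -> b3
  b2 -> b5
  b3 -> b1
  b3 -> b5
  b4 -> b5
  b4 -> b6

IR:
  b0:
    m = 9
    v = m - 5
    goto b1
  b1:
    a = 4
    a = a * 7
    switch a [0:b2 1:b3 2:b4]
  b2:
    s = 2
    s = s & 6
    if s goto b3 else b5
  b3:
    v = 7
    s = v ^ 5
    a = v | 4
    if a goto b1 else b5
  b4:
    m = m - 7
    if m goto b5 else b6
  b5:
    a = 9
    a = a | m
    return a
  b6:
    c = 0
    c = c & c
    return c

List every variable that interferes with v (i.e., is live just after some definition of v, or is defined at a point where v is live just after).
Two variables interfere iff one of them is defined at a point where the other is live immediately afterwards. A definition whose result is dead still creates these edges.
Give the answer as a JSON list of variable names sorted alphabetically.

Answer: ["m", "s"]

Working:
def/use:
  b0: {m,v} / ∅
  b1: {a} / ∅
  b2: {s} / ∅
  b3: {a,s,v} / ∅
  b4: {m} / {m}
  b5: {a} / {m}
  b6: {c} / ∅

Liveness:
  b0: in=∅ out={m}
  b1: in={m} out={m}
  b2: in={m} out={m}
  b3: in={m} out={m}
  b4: in={m} out={m}
  b5: in={m} out=∅
  b6: in=∅ out=∅

Interfere edges:
  a↔{m}
  c↔∅
  m↔{a,s,v}
  s↔{m,v}
  v↔{m,s}

N(v) = ["m", "s"]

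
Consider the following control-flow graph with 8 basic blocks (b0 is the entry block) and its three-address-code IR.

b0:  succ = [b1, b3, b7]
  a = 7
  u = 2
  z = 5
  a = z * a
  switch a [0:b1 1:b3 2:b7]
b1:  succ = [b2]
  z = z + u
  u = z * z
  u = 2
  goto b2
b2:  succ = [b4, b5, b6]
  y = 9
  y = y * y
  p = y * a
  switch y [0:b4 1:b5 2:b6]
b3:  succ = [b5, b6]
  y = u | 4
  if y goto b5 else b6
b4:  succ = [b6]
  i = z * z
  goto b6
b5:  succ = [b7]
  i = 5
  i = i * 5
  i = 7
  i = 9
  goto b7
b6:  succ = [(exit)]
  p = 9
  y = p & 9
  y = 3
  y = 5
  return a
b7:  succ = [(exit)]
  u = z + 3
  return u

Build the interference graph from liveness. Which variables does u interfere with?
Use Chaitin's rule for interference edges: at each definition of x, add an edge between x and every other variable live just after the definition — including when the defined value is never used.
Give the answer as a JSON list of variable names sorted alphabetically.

Answer: ["a", "z"]

Analysis:
def/use:
  b0: {a,u,z} / ∅
  b1: {u,z} / {u,z}
  b2: {p,y} / {a}
  b3: {y} / {u}
  b4: {i} / {z}
  b5: {i} / ∅
  b6: {p,y} / {a}
  b7: {u} / {z}

Backward fixpoint:
  b0: in=∅ out={a,u,z}
  b1: in={a,u,z} out={a,z}
  b2: in={a,z} out={a,z}
  b3: in={a,u,z} out={a,z}
  b4: in={a,z} out={a}
  b5: in={z} out={z}
  b6: in={a} out=∅
  b7: in={z} out=∅

Interference:
  a↔{i,p,u,y,z}
  i↔{a,z}
  p↔{a,y,z}
  u↔{a,z}
  y↔{a,p,z}
  z↔{a,i,p,u,y}

N(u) = ["a", "z"]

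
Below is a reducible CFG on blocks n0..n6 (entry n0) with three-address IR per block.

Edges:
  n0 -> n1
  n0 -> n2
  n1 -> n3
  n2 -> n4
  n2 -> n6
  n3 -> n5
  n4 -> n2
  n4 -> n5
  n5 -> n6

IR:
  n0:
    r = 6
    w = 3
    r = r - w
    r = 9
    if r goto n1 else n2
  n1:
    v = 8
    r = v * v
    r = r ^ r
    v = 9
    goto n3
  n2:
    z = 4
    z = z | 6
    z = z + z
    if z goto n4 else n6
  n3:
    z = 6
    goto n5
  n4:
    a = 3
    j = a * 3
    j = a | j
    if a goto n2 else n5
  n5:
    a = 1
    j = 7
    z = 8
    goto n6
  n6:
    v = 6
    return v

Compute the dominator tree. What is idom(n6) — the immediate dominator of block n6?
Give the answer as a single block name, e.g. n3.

Answer: n0

Working:
idom tree: n1←n0 n2←n0 n3←n1 n4←n2 n5←n0 n6←n0
Dom at joins:
  n2: preds {n0,n4}: {n0} ∩ {n0,n2,n4} = {n0}; idom=n0
  n5: preds {n3,n4}: {n0,n1,n3} ∩ {n0,n2,n4} = {n0}; idom=n0
  n6: preds {n2,n5}: {n0,n2} ∩ {n0,n5} = {n0}; idom=n0

idom(n6) = n0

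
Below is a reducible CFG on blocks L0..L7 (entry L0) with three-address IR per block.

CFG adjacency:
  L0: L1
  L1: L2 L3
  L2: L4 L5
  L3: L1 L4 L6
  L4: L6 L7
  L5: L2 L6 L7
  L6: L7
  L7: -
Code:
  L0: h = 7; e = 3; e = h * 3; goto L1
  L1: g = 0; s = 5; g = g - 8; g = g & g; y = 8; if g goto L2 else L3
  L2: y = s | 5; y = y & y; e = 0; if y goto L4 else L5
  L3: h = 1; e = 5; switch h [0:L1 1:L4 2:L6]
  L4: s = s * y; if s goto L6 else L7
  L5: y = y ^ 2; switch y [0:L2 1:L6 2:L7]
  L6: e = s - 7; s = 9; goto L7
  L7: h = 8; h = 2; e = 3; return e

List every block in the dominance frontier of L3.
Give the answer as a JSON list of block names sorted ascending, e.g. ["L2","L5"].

idom tree: L1←L0 L2←L1 L3←L1 L4←L1 L5←L2 L6←L1 L7←L1
Join-block Dom:
  L1: preds {L0,L3}: {L0} ∩ {L0,L1,L3} = {L0}; idom=L0
  L2: preds {L1,L5}: {L0,L1} ∩ {L0,L1,L2,L5} = {L0,L1}; idom=L1
  L4: preds {L2,L3}: {L0,L1,L2} ∩ {L0,L1,L3} = {L0,L1}; idom=L1
  L6: preds {L3,L4,L5}: {L0,L1,L3} ∩ {L0,L1,L4} ∩ {L0,L1,L2,L5} = {L0,L1}; idom=L1
  L7: preds {L4,L5,L6}: {L0,L1,L4} ∩ {L0,L1,L2,L5} ∩ {L0,L1,L6} = {L0,L1}; idom=L1

DF derivation:
  join L1 pred L0: · stop@L0
  join L1 pred L3: L3→L1 stop@L0
  join L2 pred L1: · stop@L1
  join L2 pred L5: L5→L2 stop@L1
  join L4 pred L2: L2 stop@L1
  join L4 pred L3: L3 stop@L1
  join L6 pred L3: L3 stop@L1
  join L6 pred L4: L4 stop@L1
  join L6 pred L5: L5→L2 stop@L1
  join L7 pred L4: L4 stop@L1
  join L7 pred L5: L5→L2 stop@L1
  join L7 pred L6: L6 stop@L1
  L0 → ∅
  L1 → {L1}
  L2 → {L2,L4,L6,L7}
  L3 → {L1,L4,L6}
  L4 → {L6,L7}
  L5 → {L2,L6,L7}
  L6 → {L7}
  L7 → ∅

DF(L3) = ["L1", "L4", "L6"]

Answer: ["L1", "L4", "L6"]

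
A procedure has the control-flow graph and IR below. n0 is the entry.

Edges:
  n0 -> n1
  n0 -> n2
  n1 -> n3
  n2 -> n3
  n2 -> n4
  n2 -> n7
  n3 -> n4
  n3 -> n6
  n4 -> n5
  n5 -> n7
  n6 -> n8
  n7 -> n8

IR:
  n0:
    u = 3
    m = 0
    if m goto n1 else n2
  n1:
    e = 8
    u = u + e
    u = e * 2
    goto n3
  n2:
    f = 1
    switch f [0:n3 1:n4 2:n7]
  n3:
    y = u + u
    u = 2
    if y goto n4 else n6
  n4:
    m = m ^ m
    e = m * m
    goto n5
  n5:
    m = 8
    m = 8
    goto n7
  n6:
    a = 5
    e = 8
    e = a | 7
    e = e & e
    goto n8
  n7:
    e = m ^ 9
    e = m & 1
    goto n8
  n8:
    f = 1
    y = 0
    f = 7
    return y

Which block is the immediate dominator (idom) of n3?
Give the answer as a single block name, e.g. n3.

Answer: n0

Working:
idom tree: n1←n0 n2←n0 n3←n0 n4←n0 n5←n4 n6←n3 n7←n0 n8←n0
Dom at joins:
  n3: preds {n1,n2}: {n0,n1} ∩ {n0,n2} = {n0}; idom=n0
  n4: preds {n2,n3}: {n0,n2} ∩ {n0,n3} = {n0}; idom=n0
  n7: preds {n2,n5}: {n0,n2} ∩ {n0,n4,n5} = {n0}; idom=n0
  n8: preds {n6,n7}: {n0,n3,n6} ∩ {n0,n7} = {n0}; idom=n0

idom(n3) = n0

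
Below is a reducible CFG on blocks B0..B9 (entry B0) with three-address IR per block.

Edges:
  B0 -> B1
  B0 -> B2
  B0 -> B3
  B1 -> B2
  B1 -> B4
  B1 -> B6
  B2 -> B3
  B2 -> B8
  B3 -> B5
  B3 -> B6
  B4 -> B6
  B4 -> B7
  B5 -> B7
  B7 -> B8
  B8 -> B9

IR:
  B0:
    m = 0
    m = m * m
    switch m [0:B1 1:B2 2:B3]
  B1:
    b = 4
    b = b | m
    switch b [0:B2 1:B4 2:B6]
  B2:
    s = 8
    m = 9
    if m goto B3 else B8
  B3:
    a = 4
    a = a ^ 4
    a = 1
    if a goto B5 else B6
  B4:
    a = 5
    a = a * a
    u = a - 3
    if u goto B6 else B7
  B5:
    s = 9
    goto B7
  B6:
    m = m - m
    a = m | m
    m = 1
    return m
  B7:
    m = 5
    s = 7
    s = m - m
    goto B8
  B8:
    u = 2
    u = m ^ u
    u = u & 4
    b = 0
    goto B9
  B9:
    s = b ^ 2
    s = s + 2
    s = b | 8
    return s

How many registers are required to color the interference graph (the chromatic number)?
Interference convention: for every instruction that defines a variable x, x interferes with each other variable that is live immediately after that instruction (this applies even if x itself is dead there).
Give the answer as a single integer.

Per-block:
  B0 def {m} use ∅
  B1 def {b} use {m}
  B2 def {m,s} use ∅
  B3 def {a} use ∅
  B4 def {a,u} use ∅
  B5 def {s} use ∅
  B6 def {a,m} use {m}
  B7 def {m,s} use ∅
  B8 def {b,u} use {m}
  B9 def {s} use {b}

Backward fixpoint:
  live B0: ∅→{m}
  live B1: {m}→{m}
  live B2: ∅→{m}
  live B3: {m}→{m}
  live B4: {m}→{m}
  live B5: ∅→∅
  live B6: {m}→∅
  live B7: ∅→{m}
  live B8: {m}→{b}
  live B9: {b}→∅

Conflict graph:
  a — {m}
  b — {m,s}
  m — {a,b,s,u}
  s — {b,m}
  u — {m}

Colouring:
  lower bound: {b,m,s} mutually conflict ⇒ χ ≥ 3
  assign a→r1 b→r1 m→r0 s→r2 u→r1 — no edge inside a register ⇒ χ ≤ 3
  χ = 3

Answer: 3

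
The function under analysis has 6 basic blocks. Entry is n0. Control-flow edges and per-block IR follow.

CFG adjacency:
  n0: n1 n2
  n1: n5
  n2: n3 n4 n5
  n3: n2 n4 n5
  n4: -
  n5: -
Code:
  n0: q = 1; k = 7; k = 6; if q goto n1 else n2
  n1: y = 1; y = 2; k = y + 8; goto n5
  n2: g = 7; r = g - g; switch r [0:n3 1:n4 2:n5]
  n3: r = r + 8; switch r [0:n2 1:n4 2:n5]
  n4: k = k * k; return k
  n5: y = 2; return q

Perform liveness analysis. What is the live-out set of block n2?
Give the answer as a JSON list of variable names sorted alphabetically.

Answer: ["k", "q", "r"]

Analysis:
Per-block:
  n0: def={k,q} ue=∅
  n1: def={k,y} ue=∅
  n2: def={g,r} ue=∅
  n3: def={r} ue={r}
  n4: def={k} ue={k}
  n5: def={y} ue={q}

Liveness:
  n0: in=∅ out={k,q}
  n1: in={q} out={q}
  n2: in={k,q} out={k,q,r}
  n3: in={k,q,r} out={k,q}
  n4: in={k} out=∅
  n5: in={q} out=∅

live-out(n2) = ["k", "q", "r"]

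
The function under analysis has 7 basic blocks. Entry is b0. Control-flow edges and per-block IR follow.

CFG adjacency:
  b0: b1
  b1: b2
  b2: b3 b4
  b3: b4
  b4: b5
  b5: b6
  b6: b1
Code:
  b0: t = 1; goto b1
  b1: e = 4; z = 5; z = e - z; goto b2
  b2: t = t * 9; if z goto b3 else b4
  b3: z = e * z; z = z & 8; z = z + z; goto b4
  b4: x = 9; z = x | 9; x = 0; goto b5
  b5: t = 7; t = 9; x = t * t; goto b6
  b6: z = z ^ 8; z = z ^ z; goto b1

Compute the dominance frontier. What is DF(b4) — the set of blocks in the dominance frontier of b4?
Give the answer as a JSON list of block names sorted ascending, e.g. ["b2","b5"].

Answer: ["b1"]

Derivation:
idom tree: b1←b0 b2←b1 b3←b2 b4←b2 b5←b4 b6←b5
Dom at joins:
  b1: preds {b0,b6}: {b0} ∩ {b0,b1,b2,b4,b5,b6} = {b0}; idom=b0
  b4: preds {b2,b3}: {b0,b1,b2} ∩ {b0,b1,b2,b3} = {b0,b1,b2}; idom=b2

DF derivation:
  join b1 pred b0: · stop@b0
  join b1 pred b6: b6→b5→b4→b2→b1 stop@b0
  join b4 pred b2: · stop@b2
  join b4 pred b3: b3 stop@b2
  b0: DF=∅
  b1: DF={b1}
  b2: DF={b1}
  b3: DF={b4}
  b4: DF={b1}
  b5: DF={b1}
  b6: DF={b1}

DF(b4) = ["b1"]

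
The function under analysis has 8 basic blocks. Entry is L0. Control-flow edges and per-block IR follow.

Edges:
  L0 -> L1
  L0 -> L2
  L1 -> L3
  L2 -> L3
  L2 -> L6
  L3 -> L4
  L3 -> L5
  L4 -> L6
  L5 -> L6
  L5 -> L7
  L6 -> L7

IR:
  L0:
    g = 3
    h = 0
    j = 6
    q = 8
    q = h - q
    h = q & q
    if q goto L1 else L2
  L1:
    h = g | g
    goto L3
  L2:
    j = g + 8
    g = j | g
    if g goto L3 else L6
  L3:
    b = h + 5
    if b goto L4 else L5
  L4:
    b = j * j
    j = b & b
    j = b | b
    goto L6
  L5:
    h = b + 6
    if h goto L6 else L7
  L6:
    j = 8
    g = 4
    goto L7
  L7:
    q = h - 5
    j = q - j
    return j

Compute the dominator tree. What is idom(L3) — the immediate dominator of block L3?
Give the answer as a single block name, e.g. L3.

idom tree: L1←L0 L2←L0 L3←L0 L4←L3 L5←L3 L6←L0 L7←L0
Dom at joins:
  L3: preds {L1,L2}: {L0,L1} ∩ {L0,L2} = {L0}; idom=L0
  L6: preds {L2,L4,L5}: {L0,L2} ∩ {L0,L3,L4} ∩ {L0,L3,L5} = {L0}; idom=L0
  L7: preds {L5,L6}: {L0,L3,L5} ∩ {L0,L6} = {L0}; idom=L0

idom(L3) = L0

Answer: L0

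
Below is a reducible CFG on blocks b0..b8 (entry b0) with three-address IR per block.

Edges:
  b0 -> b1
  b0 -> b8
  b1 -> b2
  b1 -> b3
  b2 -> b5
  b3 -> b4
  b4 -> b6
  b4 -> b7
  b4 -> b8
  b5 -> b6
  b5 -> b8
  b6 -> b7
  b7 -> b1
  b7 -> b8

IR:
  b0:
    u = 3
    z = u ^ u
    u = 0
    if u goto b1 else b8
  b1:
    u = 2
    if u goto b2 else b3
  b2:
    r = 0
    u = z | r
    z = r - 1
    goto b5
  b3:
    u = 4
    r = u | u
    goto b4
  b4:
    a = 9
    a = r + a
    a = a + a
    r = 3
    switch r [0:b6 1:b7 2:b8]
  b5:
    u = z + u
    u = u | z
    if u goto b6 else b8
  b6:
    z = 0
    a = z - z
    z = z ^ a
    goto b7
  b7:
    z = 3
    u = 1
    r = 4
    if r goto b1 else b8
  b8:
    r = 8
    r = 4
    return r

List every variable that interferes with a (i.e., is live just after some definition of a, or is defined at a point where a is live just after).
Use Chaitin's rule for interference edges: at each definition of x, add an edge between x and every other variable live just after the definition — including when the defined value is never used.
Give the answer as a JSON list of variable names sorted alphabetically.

Answer: ["r", "z"]

Working:
Block summaries:
  b0: {u,z} / ∅
  b1: {u} / ∅
  b2: {r,u,z} / {z}
  b3: {r,u} / ∅
  b4: {a,r} / {r}
  b5: {u} / {u,z}
  b6: {a,z} / ∅
  b7: {r,u,z} / ∅
  b8: {r} / ∅

Backward fixpoint:
  live b0: ∅→{z}
  live b1: {z}→{z}
  live b2: {z}→{u,z}
  live b3: ∅→{r}
  live b4: {r}→∅
  live b5: {u,z}→∅
  live b6: ∅→∅
  live b7: ∅→{z}
  live b8: ∅→∅

Conflict graph:
  a: {r,z}
  r: {a,u,z}
  u: {r,z}
  z: {a,r,u}

N(a) = ["r", "z"]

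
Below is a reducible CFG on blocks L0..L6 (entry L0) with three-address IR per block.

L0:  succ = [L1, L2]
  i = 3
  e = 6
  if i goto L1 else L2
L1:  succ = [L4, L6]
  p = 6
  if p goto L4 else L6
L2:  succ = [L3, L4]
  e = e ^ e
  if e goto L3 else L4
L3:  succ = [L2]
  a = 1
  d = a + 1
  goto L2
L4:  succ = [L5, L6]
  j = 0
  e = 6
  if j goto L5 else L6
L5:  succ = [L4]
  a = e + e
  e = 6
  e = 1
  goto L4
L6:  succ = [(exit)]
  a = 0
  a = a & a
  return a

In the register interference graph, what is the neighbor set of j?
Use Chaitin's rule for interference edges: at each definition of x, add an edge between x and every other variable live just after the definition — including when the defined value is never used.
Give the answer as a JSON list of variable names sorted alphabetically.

Answer: ["e"]

Working:
def/use:
  L0 def {e,i} use ∅
  L1 def {p} use ∅
  L2 def {e} use {e}
  L3 def {a,d} use ∅
  L4 def {e,j} use ∅
  L5 def {a,e} use {e}
  L6 def {a} use ∅

Liveness:
  L0: in=∅ out={e}
  L1: in=∅ out=∅
  L2: in={e} out={e}
  L3: in={e} out={e}
  L4: in=∅ out={e}
  L5: in={e} out=∅
  L6: in=∅ out=∅

Interference:
  a — {e}
  d — {e}
  e — {a,d,i,j}
  i — {e}
  j — {e}
  p — ∅

N(j) = ["e"]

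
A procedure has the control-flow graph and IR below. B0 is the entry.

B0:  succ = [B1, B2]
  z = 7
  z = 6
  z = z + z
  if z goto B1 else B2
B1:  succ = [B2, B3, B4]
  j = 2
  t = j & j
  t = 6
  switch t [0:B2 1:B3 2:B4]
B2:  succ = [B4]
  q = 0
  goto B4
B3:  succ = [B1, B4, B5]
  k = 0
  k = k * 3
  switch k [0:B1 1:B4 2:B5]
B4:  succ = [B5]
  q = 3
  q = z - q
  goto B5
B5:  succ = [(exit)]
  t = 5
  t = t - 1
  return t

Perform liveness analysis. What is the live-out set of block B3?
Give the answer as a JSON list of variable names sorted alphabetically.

Answer: ["z"]

Working:
Per-block:
  B0: def={z} ue=∅
  B1: def={j,t} ue=∅
  B2: def={q} ue=∅
  B3: def={k} ue=∅
  B4: def={q} ue={z}
  B5: def={t} ue=∅

Backward fixpoint:
  B0 li=∅ lo={z}
  B1 li={z} lo={z}
  B2 li={z} lo={z}
  B3 li={z} lo={z}
  B4 li={z} lo=∅
  B5 li=∅ lo=∅

live-out(B3) = ["z"]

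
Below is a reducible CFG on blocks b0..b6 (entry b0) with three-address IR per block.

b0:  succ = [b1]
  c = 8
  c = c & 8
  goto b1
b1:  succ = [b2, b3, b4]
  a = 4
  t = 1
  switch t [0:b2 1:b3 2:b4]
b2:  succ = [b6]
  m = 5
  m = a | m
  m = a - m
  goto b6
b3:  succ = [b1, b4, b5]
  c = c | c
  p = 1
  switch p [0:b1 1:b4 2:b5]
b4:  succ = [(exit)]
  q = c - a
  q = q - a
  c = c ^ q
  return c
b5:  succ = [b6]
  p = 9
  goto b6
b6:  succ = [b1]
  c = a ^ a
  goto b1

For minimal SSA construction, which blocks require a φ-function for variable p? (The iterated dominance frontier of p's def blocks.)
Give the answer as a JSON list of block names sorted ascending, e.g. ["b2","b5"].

idom tree: b1←b0 b2←b1 b3←b1 b4←b1 b5←b3 b6←b1
Dom at joins:
  b1: preds {b0,b3,b6}: {b0} ∩ {b0,b1,b3} ∩ {b0,b1,b6} = {b0}; idom=b0
  b4: preds {b1,b3}: {b0,b1} ∩ {b0,b1,b3} = {b0,b1}; idom=b1
  b6: preds {b2,b5}: {b0,b1,b2} ∩ {b0,b1,b3,b5} = {b0,b1}; idom=b1

DF derivation:
  b1←b0: walk · to b0
  b1←b3: walk b3→b1 to b0
  b1←b6: walk b6→b1 to b0
  b4←b1: walk · to b1
  b4←b3: walk b3 to b1
  b6←b2: walk b2 to b1
  b6←b5: walk b5→b3 to b1
  b0: DF=∅
  b1: DF={b1}
  b2: DF={b6}
  b3: DF={b1,b4,b6}
  b4: DF=∅
  b5: DF={b6}
  b6: DF={b1}

φ for p: defs {b3,b5}
  DF⁺ = {b1,b4,b6}

Answer: ["b1", "b4", "b6"]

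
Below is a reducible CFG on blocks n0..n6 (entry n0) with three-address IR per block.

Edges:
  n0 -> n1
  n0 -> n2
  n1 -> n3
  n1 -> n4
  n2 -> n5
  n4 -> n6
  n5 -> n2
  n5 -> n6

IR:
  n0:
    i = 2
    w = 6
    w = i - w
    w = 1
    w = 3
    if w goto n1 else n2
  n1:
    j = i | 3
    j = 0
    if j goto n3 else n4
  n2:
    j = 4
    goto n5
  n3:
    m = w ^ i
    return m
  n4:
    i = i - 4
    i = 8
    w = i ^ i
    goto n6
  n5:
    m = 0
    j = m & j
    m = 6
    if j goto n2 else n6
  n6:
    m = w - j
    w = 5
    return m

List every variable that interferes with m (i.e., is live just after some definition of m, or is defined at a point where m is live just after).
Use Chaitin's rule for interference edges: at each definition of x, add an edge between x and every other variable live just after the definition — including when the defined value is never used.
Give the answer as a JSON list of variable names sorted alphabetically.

Answer: ["j", "w"]

Analysis:
Per-block:
  n0 def {i,w} use ∅
  n1 def {j} use {i}
  n2 def {j} use ∅
  n3 def {m} use {i,w}
  n4 def {i,w} use {i}
  n5 def {j,m} use {j}
  n6 def {m,w} use {j,w}

Live sets:
  live n0: ∅→{i,w}
  live n1: {i,w}→{i,j,w}
  live n2: {w}→{j,w}
  live n3: {i,w}→∅
  live n4: {i,j}→{j,w}
  live n5: {j,w}→{j,w}
  live n6: {j,w}→∅

Conflict graph:
  i — {j,w}
  j — {i,m,w}
  m — {j,w}
  w — {i,j,m}

N(m) = ["j", "w"]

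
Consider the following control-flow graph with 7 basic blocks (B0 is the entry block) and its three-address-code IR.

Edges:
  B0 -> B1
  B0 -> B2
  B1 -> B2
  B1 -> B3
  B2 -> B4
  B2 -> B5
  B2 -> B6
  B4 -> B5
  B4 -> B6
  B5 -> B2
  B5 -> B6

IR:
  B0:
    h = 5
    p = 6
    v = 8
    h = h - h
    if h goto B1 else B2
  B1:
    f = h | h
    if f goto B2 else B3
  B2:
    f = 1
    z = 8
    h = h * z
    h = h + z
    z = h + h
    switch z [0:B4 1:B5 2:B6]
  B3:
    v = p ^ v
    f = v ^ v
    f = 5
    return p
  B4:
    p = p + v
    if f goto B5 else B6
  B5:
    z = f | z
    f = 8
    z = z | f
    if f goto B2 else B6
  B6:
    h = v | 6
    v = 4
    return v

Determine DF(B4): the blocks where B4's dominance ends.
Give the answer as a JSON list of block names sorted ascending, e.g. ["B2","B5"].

idom tree: B1←B0 B2←B0 B3←B1 B4←B2 B5←B2 B6←B2
Dom∩ at merges:
  B2: preds {B0,B1,B5}: {B0} ∩ {B0,B1} ∩ {B0,B2,B5} = {B0}; idom=B0
  B5: preds {B2,B4}: {B0,B2} ∩ {B0,B2,B4} = {B0,B2}; idom=B2
  B6: preds {B2,B4,B5}: {B0,B2} ∩ {B0,B2,B4} ∩ {B0,B2,B5} = {B0,B2}; idom=B2

DF derivation:
  B2←B0: walk · to B0
  B2←B1: walk B1 to B0
  B2←B5: walk B5→B2 to B0
  B5←B2: walk · to B2
  B5←B4: walk B4 to B2
  B6←B2: walk · to B2
  B6←B4: walk B4 to B2
  B6←B5: walk B5 to B2
  DF(B0)=∅
  DF(B1)={B2}
  DF(B2)={B2}
  DF(B3)=∅
  DF(B4)={B5,B6}
  DF(B5)={B2,B6}
  DF(B6)=∅

DF(B4) = ["B5", "B6"]

Answer: ["B5", "B6"]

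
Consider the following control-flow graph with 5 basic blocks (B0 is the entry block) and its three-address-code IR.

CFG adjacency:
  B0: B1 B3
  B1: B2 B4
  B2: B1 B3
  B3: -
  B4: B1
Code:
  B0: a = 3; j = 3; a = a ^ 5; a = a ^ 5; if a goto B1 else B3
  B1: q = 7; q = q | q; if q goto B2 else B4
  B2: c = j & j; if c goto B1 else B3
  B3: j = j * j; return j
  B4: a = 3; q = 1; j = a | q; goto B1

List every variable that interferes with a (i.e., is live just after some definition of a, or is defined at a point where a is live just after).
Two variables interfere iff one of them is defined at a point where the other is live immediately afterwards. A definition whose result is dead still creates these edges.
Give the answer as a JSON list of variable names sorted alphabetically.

Answer: ["j", "q"]

Working:
Block summaries:
  B0: def={a,j} ue=∅
  B1: def={q} ue=∅
  B2: def={c} ue={j}
  B3: def={j} ue={j}
  B4: def={a,j,q} ue=∅

Live sets:
  B0 li=∅ lo={j}
  B1 li={j} lo={j}
  B2 li={j} lo={j}
  B3 li={j} lo=∅
  B4 li=∅ lo={j}

Interference:
  a — {j,q}
  c — {j}
  j — {a,c,q}
  q — {a,j}

N(a) = ["j", "q"]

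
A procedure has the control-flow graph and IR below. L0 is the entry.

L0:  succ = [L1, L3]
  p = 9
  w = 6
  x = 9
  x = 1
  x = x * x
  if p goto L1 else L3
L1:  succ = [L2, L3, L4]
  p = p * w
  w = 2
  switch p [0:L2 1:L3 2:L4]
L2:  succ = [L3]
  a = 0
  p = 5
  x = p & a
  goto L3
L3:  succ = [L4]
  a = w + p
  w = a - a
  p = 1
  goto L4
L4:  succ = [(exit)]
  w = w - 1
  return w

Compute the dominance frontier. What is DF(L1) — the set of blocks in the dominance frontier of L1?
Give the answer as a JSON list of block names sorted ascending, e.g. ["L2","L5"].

idom tree: L1←L0 L2←L1 L3←L0 L4←L0
Join-block Dom:
  L3: preds {L0,L1,L2}: {L0} ∩ {L0,L1} ∩ {L0,L1,L2} = {L0}; idom=L0
  L4: preds {L1,L3}: {L0,L1} ∩ {L0,L3} = {L0}; idom=L0

Frontier:
  L3←L0: walk · to L0
  L3←L1: walk L1 to L0
  L3←L2: walk L2→L1 to L0
  L4←L1: walk L1 to L0
  L4←L3: walk L3 to L0
  DF(L0)=∅
  DF(L1)={L3,L4}
  DF(L2)={L3}
  DF(L3)={L4}
  DF(L4)=∅

DF(L1) = ["L3", "L4"]

Answer: ["L3", "L4"]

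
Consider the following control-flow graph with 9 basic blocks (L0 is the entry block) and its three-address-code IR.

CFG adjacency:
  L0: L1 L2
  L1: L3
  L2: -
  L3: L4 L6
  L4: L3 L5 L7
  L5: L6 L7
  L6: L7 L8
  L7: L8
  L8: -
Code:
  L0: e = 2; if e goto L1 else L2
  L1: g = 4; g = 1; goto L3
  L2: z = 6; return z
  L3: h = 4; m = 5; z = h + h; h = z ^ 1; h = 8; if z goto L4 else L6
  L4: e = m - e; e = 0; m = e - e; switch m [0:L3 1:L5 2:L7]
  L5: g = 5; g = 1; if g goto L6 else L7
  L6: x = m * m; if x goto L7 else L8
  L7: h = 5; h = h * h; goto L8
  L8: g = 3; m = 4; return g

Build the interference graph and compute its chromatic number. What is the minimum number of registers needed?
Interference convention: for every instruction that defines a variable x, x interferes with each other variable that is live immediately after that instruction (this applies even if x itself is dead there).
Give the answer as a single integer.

Block summaries:
  L0 def {e} use ∅
  L1 def {g} use ∅
  L2 def {z} use ∅
  L3 def {h,m,z} use ∅
  L4 def {e,m} use {e,m}
  L5 def {g} use ∅
  L6 def {x} use {m}
  L7 def {h} use ∅
  L8 def {g,m} use ∅

Liveness:
  L0 li=∅ lo={e}
  L1 li={e} lo={e}
  L2 li=∅ lo=∅
  L3 li={e} lo={e,m}
  L4 li={e,m} lo={e,m}
  L5 li={m} lo={m}
  L6 li={m} lo=∅
  L7 li=∅ lo=∅
  L8 li=∅ lo=∅

Interfere edges:
  e: {g,h,m,z}
  g: {e,m}
  h: {e,m,z}
  m: {e,g,h,z}
  x: ∅
  z: {e,h,m}

Registers:
  lower bound: {e,h,m,z} mutually conflict ⇒ χ ≥ 4
  4-colouring: r0={e,x}  r1={m}  r2={g,h}  r3={z}
  χ = 4

Answer: 4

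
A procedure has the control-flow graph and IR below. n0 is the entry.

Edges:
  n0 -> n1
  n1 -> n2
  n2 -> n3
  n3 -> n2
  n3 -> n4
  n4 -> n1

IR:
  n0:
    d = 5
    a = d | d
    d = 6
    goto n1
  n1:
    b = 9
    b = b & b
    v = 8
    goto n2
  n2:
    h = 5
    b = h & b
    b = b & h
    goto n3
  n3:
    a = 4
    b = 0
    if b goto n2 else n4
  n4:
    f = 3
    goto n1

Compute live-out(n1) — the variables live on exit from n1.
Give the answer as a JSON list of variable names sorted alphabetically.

def/use:
  n0: {a,d} / ∅
  n1: {b,v} / ∅
  n2: {b,h} / {b}
  n3: {a,b} / ∅
  n4: {f} / ∅

Backward fixpoint:
  live n0: ∅→∅
  live n1: ∅→{b}
  live n2: {b}→∅
  live n3: ∅→{b}
  live n4: ∅→∅

live-out(n1) = ["b"]

Answer: ["b"]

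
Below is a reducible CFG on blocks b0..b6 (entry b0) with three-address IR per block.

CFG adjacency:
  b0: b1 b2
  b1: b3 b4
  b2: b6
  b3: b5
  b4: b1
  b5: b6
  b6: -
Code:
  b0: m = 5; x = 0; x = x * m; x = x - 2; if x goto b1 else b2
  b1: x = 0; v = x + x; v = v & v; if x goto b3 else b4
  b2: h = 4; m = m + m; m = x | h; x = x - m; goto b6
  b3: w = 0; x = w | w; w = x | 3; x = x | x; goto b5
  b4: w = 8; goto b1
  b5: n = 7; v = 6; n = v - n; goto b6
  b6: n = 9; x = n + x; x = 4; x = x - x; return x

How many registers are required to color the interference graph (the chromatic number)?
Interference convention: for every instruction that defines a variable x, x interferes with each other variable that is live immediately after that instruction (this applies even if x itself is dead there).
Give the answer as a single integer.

Answer: 3

Derivation:
Block summaries:
  b0: def={m,x} ue=∅
  b1: def={v,x} ue=∅
  b2: def={h,m,x} ue={m,x}
  b3: def={w,x} ue=∅
  b4: def={w} ue=∅
  b5: def={n,v} ue=∅
  b6: def={n,x} ue={x}

Liveness:
  b0: in=∅ out={m,x}
  b1: in=∅ out=∅
  b2: in={m,x} out={x}
  b3: in=∅ out={x}
  b4: in=∅ out=∅
  b5: in={x} out={x}
  b6: in={x} out=∅

Conflict graph:
  h: {m,x}
  m: {h,x}
  n: {v,x}
  v: {n,x}
  w: {x}
  x: {h,m,n,v,w}

Registers:
  lower bound: {h,m,x} mutually conflict ⇒ χ ≥ 3
  assign h→c1 m→c2 n→c1 v→c2 w→c1 x→c0 — no edge inside a register ⇒ χ ≤ 3
  χ = 3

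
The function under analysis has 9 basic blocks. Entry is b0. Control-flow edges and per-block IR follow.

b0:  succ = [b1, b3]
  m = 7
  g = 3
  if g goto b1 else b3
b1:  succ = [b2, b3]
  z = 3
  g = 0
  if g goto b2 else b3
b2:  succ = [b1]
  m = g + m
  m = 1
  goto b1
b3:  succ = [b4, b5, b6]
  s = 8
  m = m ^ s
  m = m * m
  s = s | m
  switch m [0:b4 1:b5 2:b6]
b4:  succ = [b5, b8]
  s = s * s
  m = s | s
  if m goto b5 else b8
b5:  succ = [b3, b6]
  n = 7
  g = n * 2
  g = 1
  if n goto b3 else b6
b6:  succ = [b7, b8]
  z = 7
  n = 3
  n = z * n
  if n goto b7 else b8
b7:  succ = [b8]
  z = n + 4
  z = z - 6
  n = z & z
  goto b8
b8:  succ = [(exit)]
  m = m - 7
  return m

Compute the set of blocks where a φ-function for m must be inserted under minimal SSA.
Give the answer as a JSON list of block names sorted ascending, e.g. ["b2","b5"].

idom tree: b1←b0 b2←b1 b3←b0 b4←b3 b5←b3 b6←b3 b7←b6 b8←b3
Dom at joins:
  b1: preds {b0,b2}: {b0} ∩ {b0,b1,b2} = {b0}; idom=b0
  b3: preds {b0,b1,b5}: {b0} ∩ {b0,b1} ∩ {b0,b3,b5} = {b0}; idom=b0
  b5: preds {b3,b4}: {b0,b3} ∩ {b0,b3,b4} = {b0,b3}; idom=b3
  b6: preds {b3,b5}: {b0,b3} ∩ {b0,b3,b5} = {b0,b3}; idom=b3
  b8: preds {b4,b6,b7}: {b0,b3,b4} ∩ {b0,b3,b6} ∩ {b0,b3,b6,b7} = {b0,b3}; idom=b3

Frontier:
  join b1 pred b0: · stop@b0
  join b1 pred b2: b2→b1 stop@b0
  join b3 pred b0: · stop@b0
  join b3 pred b1: b1 stop@b0
  join b3 pred b5: b5→b3 stop@b0
  join b5 pred b3: · stop@b3
  join b5 pred b4: b4 stop@b3
  join b6 pred b3: · stop@b3
  join b6 pred b5: b5 stop@b3
  join b8 pred b4: b4 stop@b3
  join b8 pred b6: b6 stop@b3
  join b8 pred b7: b7→b6 stop@b3
  b0: DF=∅
  b1: DF={b1,b3}
  b2: DF={b1}
  b3: DF={b3}
  b4: DF={b5,b8}
  b5: DF={b3,b6}
  b6: DF={b8}
  b7: DF={b8}
  b8: DF=∅

φ for m: defs {b0,b2,b3,b4,b8}
  DF⁺ = {b1,b3,b5,b6,b8}

Answer: ["b1", "b3", "b5", "b6", "b8"]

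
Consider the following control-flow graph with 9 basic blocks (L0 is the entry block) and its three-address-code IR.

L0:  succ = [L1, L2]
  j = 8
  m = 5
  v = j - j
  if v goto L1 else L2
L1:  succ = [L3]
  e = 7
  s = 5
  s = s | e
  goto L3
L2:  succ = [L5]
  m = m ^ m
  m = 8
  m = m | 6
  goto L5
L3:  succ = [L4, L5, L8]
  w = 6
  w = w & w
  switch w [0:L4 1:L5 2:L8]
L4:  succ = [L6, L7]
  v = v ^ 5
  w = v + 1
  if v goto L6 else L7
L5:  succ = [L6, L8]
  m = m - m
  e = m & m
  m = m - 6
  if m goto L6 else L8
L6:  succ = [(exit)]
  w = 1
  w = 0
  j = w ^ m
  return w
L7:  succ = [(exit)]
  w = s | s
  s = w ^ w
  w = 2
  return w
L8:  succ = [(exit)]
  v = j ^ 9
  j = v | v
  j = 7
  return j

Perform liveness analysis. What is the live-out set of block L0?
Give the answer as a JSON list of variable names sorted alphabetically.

Answer: ["j", "m", "v"]

Working:
Per-block:
  L0 def {j,m,v} use ∅
  L1 def {e,s} use ∅
  L2 def {m} use {m}
  L3 def {w} use ∅
  L4 def {v,w} use {v}
  L5 def {e,m} use {m}
  L6 def {j,w} use {m}
  L7 def {s,w} use {s}
  L8 def {j,v} use {j}

Backward fixpoint:
  L0 li=∅ lo={j,m,v}
  L1 li={j,m,v} lo={j,m,s,v}
  L2 li={j,m} lo={j,m}
  L3 li={j,m,s,v} lo={j,m,s,v}
  L4 li={m,s,v} lo={m,s}
  L5 li={j,m} lo={j,m}
  L6 li={m} lo=∅
  L7 li={s} lo=∅
  L8 li={j} lo=∅

live-out(L0) = ["j", "m", "v"]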